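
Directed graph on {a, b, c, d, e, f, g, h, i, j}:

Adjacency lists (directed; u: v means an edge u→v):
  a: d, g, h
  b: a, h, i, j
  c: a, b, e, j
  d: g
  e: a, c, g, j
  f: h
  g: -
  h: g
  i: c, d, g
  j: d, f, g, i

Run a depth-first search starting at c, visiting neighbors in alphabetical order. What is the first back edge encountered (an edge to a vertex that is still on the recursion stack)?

DFS from c (visiting neighbors in alphabetical order); mark gray on enter, black on exit:
c gray
  a gray
    d gray
      g gray
      g black
    d black
    a→g: g black — skip
    h gray
      h→g: g black — skip
    h black
  a black
  b gray
    b→a: a black — skip
    b→h: h black — skip
    i gray
      i→c: c is gray → back edge
First back edge: i → c.

i->c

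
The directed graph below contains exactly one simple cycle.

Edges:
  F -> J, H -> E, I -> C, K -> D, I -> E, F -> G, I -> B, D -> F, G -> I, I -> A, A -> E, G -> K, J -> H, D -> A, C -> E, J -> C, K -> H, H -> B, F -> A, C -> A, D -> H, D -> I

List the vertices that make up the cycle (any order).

D, F, G, K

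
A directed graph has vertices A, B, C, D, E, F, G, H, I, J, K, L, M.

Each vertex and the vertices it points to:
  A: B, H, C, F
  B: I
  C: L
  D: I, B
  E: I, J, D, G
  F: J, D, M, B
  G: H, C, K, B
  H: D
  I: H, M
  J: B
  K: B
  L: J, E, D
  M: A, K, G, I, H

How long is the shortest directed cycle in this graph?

2

For each vertex v, BFS finds the shortest path from v back to v.
The shortest such closed walk is M → I → M, length 2.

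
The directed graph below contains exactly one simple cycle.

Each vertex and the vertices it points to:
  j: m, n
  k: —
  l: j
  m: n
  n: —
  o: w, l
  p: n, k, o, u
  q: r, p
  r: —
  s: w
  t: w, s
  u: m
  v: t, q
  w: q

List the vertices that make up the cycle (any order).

o, p, q, w

DFS with gray/black marking from q:
q gray
  r gray
  r black
  p gray
    n gray
    n black
    k gray
    k black
    o gray
      w gray
        w→q: q is gray → back edge
Back edge closes the cycle q → p → o → w → q; its vertices are {o, p, q, w}.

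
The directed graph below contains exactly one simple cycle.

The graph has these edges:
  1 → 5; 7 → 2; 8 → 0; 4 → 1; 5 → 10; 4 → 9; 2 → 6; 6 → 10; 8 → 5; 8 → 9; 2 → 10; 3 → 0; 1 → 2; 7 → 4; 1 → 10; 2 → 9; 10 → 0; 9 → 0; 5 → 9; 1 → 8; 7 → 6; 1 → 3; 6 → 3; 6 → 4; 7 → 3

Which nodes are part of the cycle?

1, 2, 4, 6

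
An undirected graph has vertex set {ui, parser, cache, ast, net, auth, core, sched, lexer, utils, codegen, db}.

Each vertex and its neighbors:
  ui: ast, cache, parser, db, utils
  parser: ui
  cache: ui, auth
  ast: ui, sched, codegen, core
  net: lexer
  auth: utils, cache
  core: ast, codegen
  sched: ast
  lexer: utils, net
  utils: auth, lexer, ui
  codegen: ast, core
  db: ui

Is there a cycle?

Yes

DFS, tracking each vertex's parent; an edge to a visited non-parent vertex closes a cycle.
Start from sched:
visit sched (parent –)
  visit ast (parent sched)
    visit ui (parent ast)
      ui–ast: parent, skip
      visit cache (parent ui)
        cache–ui: parent, skip
        visit auth (parent cache)
          visit utils (parent auth)
            utils–auth: parent, skip
            visit lexer (parent utils)
              lexer–utils: parent, skip
              visit net (parent lexer)
                net–lexer: parent, skip
            utils–ui: ui visited and ≠ parent → cycle
Cycle: ui – cache – auth – utils – ui.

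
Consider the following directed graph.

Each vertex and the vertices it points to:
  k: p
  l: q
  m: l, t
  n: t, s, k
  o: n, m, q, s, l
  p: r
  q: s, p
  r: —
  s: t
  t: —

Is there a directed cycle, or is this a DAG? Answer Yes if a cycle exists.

No

DFS with white/gray/black marking, starting from r:
r gray
r black
k gray
  p gray
    p→r: r black — skip
  p black
k black
l gray
  q gray
    s gray
      t gray
      t black
    s black
    q→p: p black — skip
  q black
l black
m gray
  m→l: l black — skip
  m→t: t black — skip
m black
n gray
  n→t: t black — skip
  n→s: s black — skip
  n→k: k black — skip
n black
o gray
  o→n: n black — skip
  o→m: m black — skip
  o→q: q black — skip
  o→s: s black — skip
  o→l: l black — skip
o black
Every edge goes to a white or black vertex — no back edge, so the graph is acyclic.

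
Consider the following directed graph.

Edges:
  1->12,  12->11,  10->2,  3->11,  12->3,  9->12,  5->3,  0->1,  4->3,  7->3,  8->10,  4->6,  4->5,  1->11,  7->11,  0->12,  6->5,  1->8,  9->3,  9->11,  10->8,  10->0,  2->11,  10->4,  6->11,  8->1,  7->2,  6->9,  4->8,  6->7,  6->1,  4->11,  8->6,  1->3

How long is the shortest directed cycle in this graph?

2

For each vertex v, BFS finds the shortest path from v back to v.
The shortest such closed walk is 8 → 1 → 8, length 2.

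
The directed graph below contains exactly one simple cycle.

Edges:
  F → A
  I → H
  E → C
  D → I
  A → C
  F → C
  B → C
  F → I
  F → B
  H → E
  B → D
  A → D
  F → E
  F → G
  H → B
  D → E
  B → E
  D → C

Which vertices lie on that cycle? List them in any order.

B, D, H, I

DFS with gray/black marking from I:
I gray
  H gray
    B gray
      D gray
        E gray
          C gray
          C black
        E black
        D→I: I is gray → back edge
Back edge closes the cycle I → H → B → D → I; its vertices are {B, D, H, I}.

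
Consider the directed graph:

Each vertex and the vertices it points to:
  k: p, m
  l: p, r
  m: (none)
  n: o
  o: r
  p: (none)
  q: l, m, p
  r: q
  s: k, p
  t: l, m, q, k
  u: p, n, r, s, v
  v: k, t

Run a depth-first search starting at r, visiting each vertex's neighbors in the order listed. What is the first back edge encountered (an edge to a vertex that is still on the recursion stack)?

DFS from r (visiting each vertex's neighbors in the order listed); mark gray on enter, black on exit:
r gray
  q gray
    l gray
      p gray
      p black
      l→r: r is gray → back edge
First back edge: l → r.

l->r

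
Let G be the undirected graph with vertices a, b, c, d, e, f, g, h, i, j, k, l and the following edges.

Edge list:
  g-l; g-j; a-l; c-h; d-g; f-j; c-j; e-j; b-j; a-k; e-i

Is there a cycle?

No

DFS, tracking each vertex's parent; an edge to a visited non-parent vertex closes a cycle.
Start from b:
visit b (parent –)
  visit j (parent b)
    visit c (parent j)
      visit h (parent c)
        h–c: parent, skip
      c–j: parent, skip
    visit f (parent j)
      f–j: parent, skip
    visit g (parent j)
      g–j: parent, skip
      visit l (parent g)
        l–g: parent, skip
        visit a (parent l)
          a–l: parent, skip
          visit k (parent a)
            k–a: parent, skip
      visit d (parent g)
        d–g: parent, skip
    j–b: parent, skip
    visit e (parent j)
      e–j: parent, skip
      visit i (parent e)
        i–e: parent, skip
No non-parent visited neighbor found — the graph is a forest.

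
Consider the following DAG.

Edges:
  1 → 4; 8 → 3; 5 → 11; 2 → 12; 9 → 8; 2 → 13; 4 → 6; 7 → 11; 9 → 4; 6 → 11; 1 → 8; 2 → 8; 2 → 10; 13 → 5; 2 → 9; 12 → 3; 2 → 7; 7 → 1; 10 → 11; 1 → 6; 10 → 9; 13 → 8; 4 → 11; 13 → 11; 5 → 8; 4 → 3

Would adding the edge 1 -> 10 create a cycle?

No

Adding 1→10 creates a cycle iff 10 can already reach 1.
Explore from 10: no path reaches 1. The graph stays acyclic.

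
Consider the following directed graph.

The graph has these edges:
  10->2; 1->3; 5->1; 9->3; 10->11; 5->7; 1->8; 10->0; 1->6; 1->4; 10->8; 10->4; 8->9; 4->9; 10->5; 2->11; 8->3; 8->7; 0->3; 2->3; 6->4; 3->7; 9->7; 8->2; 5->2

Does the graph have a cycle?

DFS with white/gray/black marking, starting from 11:
11 gray
11 black
0 gray
  3 gray
    7 gray
    7 black
  3 black
0 black
1 gray
  6 gray
    4 gray
      9 gray
        9→7: 7 black — skip
        9→3: 3 black — skip
      9 black
    4 black
  6 black
  1→4: 4 black — skip
  1→3: 3 black — skip
  8 gray
    8→7: 7 black — skip
    2 gray
      2→3: 3 black — skip
      2→11: 11 black — skip
    2 black
    8→9: 9 black — skip
    8→3: 3 black — skip
  8 black
1 black
5 gray
  5→7: 7 black — skip
  5→1: 1 black — skip
  5→2: 2 black — skip
5 black
10 gray
  10→2: 2 black — skip
  10→4: 4 black — skip
  10→5: 5 black — skip
  10→0: 0 black — skip
  10→11: 11 black — skip
  10→8: 8 black — skip
10 black
Every edge goes to a white or black vertex — no back edge, so the graph is acyclic.

No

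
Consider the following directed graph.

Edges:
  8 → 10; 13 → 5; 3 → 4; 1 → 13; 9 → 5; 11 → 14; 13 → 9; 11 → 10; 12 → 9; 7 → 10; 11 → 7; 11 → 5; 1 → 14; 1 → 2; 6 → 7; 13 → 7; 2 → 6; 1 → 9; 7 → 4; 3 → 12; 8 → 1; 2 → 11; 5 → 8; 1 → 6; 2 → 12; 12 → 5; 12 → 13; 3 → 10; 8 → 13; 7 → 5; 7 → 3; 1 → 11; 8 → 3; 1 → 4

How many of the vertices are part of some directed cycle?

11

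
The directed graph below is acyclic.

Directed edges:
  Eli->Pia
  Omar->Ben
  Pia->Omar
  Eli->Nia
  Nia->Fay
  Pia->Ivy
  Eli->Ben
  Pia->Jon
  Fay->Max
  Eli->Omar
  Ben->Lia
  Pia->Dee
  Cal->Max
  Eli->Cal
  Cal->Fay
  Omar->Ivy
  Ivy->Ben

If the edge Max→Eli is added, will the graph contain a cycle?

Yes

Adding Max→Eli creates a cycle iff Eli can already reach Max.
Path from Eli: Eli → Cal → Max.
So Eli → … → Max → Eli is a cycle.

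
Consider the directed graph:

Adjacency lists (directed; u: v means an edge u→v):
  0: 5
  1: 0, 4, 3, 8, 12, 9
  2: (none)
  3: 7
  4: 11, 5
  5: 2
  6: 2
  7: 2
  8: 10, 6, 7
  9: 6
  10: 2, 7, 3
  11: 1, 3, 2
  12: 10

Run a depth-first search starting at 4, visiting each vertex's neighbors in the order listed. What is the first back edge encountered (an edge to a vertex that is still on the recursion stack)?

1→4

DFS from 4 (visiting each vertex's neighbors in the order listed); mark gray on enter, black on exit:
4 gray
  11 gray
    1 gray
      0 gray
        5 gray
          2 gray
          2 black
        5 black
      0 black
      1→4: 4 is gray → back edge
First back edge: 1 → 4.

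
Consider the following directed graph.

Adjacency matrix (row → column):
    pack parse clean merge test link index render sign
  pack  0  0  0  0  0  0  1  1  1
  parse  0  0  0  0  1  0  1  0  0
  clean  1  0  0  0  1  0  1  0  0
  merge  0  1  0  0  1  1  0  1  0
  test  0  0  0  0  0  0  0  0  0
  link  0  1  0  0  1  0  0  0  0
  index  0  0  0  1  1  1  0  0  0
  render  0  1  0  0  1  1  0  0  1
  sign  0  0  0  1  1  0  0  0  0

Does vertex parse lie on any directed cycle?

parse is on a cycle iff parse can reach itself via ≥1 edge.
parse → index → link → parse — yes.

Yes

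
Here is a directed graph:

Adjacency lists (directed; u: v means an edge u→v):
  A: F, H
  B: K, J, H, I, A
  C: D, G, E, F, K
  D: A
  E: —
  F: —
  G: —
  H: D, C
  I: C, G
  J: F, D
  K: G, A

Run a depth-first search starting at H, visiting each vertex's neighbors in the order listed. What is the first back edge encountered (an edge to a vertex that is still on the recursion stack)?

A->H

DFS from H (visiting each vertex's neighbors in the order listed); mark gray on enter, black on exit:
H gray
  D gray
    A gray
      F gray
      F black
      A→H: H is gray → back edge
First back edge: A → H.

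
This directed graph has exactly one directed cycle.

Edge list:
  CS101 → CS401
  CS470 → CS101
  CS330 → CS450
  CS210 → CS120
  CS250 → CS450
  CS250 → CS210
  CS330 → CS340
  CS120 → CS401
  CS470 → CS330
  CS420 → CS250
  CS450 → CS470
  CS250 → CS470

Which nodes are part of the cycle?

CS330, CS450, CS470

DFS with gray/black marking from CS470:
CS470 gray
  CS330 gray
    CS340 gray
    CS340 black
    CS450 gray
      CS450→CS470: CS470 is gray → back edge
Back edge closes the cycle CS470 → CS330 → CS450 → CS470; its vertices are {CS330, CS450, CS470}.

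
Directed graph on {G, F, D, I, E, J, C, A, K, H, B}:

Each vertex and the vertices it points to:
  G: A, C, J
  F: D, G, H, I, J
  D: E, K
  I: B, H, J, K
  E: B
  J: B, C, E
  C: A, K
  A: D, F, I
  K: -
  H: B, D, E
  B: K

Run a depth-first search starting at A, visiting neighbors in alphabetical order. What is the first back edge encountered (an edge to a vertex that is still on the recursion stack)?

G->A

DFS from A (visiting neighbors in alphabetical order); mark gray on enter, black on exit:
A gray
  D gray
    E gray
      B gray
        K gray
        K black
      B black
    E black
    D→K: K black — skip
  D black
  F gray
    F→D: D black — skip
    G gray
      G→A: A is gray → back edge
First back edge: G → A.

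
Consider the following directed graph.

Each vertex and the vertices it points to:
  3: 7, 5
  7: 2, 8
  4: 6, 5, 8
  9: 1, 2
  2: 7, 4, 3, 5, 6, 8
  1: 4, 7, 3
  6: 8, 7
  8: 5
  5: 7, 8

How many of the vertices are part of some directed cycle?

A vertex is on a directed cycle iff it belongs to a strongly connected component of size ≥ 2 (or has a self-loop).
The vertices on cycles are {2, 3, 4, 5, 6, 7, 8} — 7 in total.

7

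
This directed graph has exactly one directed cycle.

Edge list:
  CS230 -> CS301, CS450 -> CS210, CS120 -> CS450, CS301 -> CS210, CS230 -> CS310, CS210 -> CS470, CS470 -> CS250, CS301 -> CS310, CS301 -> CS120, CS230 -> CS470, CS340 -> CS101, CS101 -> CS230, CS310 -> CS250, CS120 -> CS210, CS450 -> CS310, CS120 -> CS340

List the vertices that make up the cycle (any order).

DFS with gray/black marking from CS230:
CS230 gray
  CS310 gray
    CS250 gray
    CS250 black
  CS310 black
  CS301 gray
    CS301→CS310: CS310 black — skip
    CS120 gray
      CS340 gray
        CS101 gray
          CS101→CS230: CS230 is gray → back edge
Back edge closes the cycle CS230 → CS301 → CS120 → CS340 → CS101 → CS230; its vertices are {CS101, CS120, CS230, CS301, CS340}.

CS101, CS120, CS230, CS301, CS340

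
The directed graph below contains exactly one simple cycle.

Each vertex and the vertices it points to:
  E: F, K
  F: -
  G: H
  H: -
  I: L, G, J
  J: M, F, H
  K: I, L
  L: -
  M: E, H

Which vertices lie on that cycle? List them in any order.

E, I, J, K, M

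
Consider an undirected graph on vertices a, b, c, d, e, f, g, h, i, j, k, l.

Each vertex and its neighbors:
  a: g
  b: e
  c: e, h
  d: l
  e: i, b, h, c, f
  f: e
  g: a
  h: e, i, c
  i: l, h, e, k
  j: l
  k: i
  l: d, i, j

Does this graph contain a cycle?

Yes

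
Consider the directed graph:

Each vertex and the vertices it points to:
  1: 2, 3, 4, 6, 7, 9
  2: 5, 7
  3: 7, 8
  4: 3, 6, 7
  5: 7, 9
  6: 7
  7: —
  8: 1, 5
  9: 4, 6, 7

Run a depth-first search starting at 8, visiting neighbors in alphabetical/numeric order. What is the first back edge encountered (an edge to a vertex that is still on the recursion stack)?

3→8

DFS from 8 (visiting neighbors in alphabetical/numeric order); mark gray on enter, black on exit:
8 gray
  1 gray
    2 gray
      5 gray
        7 gray
        7 black
        9 gray
          4 gray
            3 gray
              3→7: 7 black — skip
              3→8: 8 is gray → back edge
First back edge: 3 → 8.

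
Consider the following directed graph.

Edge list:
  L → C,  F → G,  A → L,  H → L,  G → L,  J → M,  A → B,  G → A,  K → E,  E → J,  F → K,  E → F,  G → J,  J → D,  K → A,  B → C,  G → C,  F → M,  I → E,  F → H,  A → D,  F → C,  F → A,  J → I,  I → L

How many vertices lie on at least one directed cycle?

6

A vertex is on a directed cycle iff it belongs to a strongly connected component of size ≥ 2 (or has a self-loop).
The vertices on cycles are {E, F, G, I, J, K} — 6 in total.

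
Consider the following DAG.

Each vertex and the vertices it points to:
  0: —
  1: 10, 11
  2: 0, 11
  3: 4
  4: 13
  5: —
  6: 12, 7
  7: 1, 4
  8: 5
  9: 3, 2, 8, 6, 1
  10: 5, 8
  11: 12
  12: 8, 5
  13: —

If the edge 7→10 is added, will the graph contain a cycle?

No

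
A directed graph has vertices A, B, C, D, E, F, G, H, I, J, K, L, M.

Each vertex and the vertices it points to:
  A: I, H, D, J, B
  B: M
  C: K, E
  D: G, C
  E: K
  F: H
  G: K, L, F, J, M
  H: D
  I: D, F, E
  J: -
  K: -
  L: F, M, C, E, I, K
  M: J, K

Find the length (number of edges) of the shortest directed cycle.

For each vertex v, BFS finds the shortest path from v back to v.
The shortest such closed walk is I → D → G → L → I, length 4.

4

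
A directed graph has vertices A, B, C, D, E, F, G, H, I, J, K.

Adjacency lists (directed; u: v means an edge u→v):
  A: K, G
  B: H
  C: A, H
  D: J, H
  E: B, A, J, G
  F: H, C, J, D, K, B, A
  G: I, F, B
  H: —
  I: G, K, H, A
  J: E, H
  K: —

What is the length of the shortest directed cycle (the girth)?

2

For each vertex v, BFS finds the shortest path from v back to v.
The shortest such closed walk is E → J → E, length 2.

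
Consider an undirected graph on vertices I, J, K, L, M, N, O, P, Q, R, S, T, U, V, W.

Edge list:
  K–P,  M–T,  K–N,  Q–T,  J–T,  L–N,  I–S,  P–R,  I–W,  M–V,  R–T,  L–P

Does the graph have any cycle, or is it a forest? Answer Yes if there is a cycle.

Yes

DFS, tracking each vertex's parent; an edge to a visited non-parent vertex closes a cycle.
Start from U:
visit U (parent –)
visit I (parent –)
  visit W (parent I)
    W–I: parent, skip
  visit S (parent I)
    S–I: parent, skip
visit J (parent –)
  visit T (parent J)
    visit M (parent T)
      visit V (parent M)
        V–M: parent, skip
      M–T: parent, skip
    visit R (parent T)
      visit P (parent R)
        visit K (parent P)
          K–P: parent, skip
          visit N (parent K)
            N–K: parent, skip
            visit L (parent N)
              L–P: P visited and ≠ parent → cycle
Cycle: P – K – N – L – P.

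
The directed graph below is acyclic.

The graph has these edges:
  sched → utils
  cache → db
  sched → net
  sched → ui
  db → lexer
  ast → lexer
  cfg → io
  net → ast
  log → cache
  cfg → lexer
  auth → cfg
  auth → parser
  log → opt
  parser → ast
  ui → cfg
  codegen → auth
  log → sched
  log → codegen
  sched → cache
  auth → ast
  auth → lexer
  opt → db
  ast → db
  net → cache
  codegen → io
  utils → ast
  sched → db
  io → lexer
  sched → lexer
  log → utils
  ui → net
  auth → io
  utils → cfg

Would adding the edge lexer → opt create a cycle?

Adding lexer→opt creates a cycle iff opt can already reach lexer.
Path from opt: opt → db → lexer.
So opt → … → lexer → opt is a cycle.

Yes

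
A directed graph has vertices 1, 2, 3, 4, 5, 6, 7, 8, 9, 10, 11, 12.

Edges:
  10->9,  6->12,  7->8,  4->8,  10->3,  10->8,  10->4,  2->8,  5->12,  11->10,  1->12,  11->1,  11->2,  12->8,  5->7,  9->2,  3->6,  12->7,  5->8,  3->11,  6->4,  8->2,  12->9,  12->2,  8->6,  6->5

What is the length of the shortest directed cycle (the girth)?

For each vertex v, BFS finds the shortest path from v back to v.
The shortest such closed walk is 2 → 8 → 2, length 2.

2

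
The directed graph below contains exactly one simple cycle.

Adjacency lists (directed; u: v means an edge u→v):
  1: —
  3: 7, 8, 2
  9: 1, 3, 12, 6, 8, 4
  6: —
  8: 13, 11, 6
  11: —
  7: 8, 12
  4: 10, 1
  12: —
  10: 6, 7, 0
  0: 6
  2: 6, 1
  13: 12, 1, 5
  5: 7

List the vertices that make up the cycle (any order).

5, 7, 8, 13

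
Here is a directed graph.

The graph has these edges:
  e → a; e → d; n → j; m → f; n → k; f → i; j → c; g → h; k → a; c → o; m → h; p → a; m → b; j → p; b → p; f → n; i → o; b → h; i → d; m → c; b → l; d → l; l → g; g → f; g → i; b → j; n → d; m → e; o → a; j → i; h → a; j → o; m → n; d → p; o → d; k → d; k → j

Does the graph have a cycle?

Yes

DFS with white/gray/black marking, starting from o:
o gray
  d gray
    p gray
      a gray
      a black
    p black
    l gray
      g gray
        f gray
          n gray
            n→d: d is gray → back edge
Back edge found, so a cycle exists: d → l → g → f → n → d.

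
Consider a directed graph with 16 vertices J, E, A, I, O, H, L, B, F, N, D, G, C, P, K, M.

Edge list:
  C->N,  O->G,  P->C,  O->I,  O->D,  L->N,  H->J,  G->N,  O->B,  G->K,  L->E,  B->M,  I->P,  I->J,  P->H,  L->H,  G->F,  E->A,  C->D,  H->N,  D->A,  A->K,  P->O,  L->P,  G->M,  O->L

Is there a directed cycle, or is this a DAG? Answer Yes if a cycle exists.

Yes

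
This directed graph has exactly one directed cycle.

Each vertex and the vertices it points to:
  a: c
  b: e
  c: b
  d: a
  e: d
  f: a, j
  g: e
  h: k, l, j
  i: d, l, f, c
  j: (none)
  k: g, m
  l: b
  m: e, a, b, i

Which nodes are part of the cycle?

a, b, c, d, e

DFS with gray/black marking from d:
d gray
  a gray
    c gray
      b gray
        e gray
          e→d: d is gray → back edge
Back edge closes the cycle d → a → c → b → e → d; its vertices are {a, b, c, d, e}.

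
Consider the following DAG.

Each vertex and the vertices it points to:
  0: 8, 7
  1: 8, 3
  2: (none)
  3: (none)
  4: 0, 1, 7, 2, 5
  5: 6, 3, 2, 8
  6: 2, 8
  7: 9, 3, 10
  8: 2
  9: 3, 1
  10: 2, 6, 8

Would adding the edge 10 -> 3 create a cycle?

No

Adding 10→3 creates a cycle iff 3 can already reach 10.
Explore from 3: no path reaches 10. The graph stays acyclic.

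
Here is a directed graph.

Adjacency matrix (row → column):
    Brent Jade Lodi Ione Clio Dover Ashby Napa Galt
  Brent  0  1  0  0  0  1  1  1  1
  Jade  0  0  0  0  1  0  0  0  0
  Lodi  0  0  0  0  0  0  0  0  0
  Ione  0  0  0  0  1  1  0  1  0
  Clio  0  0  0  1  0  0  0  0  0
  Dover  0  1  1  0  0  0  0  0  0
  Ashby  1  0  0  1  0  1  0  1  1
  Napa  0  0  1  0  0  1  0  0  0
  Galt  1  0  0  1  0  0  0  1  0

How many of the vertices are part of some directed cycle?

8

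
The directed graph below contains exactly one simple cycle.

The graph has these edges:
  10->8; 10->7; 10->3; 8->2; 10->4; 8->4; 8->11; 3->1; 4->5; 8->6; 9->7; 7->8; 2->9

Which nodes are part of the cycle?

2, 7, 8, 9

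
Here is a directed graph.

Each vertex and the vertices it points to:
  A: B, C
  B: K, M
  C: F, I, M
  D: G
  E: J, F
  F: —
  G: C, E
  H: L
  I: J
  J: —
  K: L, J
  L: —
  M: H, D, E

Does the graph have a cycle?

DFS with white/gray/black marking, starting from C:
C gray
  F gray
  F black
  I gray
    J gray
    J black
  I black
  M gray
    H gray
      L gray
      L black
    H black
    D gray
      G gray
        G→C: C is gray → back edge
Back edge found, so a cycle exists: C → M → D → G → C.

Yes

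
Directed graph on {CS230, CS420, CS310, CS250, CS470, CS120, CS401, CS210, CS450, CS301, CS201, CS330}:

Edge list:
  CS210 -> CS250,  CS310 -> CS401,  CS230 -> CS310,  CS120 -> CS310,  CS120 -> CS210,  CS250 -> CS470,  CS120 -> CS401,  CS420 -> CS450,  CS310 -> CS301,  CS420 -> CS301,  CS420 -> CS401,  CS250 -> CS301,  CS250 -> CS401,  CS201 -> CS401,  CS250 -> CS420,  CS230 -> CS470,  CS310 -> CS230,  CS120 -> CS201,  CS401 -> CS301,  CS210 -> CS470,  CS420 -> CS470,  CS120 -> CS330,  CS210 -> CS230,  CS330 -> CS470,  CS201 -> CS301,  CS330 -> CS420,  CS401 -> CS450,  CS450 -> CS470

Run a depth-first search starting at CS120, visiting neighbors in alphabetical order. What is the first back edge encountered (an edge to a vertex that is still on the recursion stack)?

CS310→CS230

DFS from CS120 (visiting neighbors in alphabetical order); mark gray on enter, black on exit:
CS120 gray
  CS201 gray
    CS301 gray
    CS301 black
    CS401 gray
      CS401→CS301: CS301 black — skip
      CS450 gray
        CS470 gray
        CS470 black
      CS450 black
    CS401 black
  CS201 black
  CS210 gray
    CS230 gray
      CS310 gray
        CS310→CS230: CS230 is gray → back edge
First back edge: CS310 → CS230.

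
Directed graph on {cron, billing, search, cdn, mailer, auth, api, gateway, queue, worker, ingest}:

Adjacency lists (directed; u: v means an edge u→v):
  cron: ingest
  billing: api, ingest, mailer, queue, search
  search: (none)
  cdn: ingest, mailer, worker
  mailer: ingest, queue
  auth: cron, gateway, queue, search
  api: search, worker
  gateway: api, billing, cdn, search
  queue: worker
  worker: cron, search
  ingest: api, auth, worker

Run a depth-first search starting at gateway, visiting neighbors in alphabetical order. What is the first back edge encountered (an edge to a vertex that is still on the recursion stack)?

ingest→api

DFS from gateway (visiting neighbors in alphabetical order); mark gray on enter, black on exit:
gateway gray
  api gray
    search gray
    search black
    worker gray
      cron gray
        ingest gray
          ingest→api: api is gray → back edge
First back edge: ingest → api.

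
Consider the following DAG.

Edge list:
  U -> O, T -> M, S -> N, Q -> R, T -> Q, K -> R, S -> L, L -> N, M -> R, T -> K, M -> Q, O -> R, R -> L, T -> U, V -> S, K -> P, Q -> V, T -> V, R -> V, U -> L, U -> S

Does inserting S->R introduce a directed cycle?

Adding S→R creates a cycle iff R can already reach S.
Path from R: R → V → S.
So R → … → S → R is a cycle.

Yes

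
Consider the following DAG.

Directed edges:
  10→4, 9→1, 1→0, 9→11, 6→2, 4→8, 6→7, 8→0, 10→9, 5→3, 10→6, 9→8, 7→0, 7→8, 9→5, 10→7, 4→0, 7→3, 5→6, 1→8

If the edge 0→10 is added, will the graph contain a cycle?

Yes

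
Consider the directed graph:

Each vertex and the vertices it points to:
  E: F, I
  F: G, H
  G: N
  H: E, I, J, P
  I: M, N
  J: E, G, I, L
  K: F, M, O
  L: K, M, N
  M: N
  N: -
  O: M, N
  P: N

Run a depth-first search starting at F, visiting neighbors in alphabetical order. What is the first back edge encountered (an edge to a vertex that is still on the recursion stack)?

E->F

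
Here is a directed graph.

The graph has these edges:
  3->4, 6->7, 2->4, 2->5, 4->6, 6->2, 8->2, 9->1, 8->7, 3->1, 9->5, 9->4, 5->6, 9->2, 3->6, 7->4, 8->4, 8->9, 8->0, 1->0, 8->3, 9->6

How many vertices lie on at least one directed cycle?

5

A vertex is on a directed cycle iff it belongs to a strongly connected component of size ≥ 2 (or has a self-loop).
The vertices on cycles are {2, 4, 5, 6, 7} — 5 in total.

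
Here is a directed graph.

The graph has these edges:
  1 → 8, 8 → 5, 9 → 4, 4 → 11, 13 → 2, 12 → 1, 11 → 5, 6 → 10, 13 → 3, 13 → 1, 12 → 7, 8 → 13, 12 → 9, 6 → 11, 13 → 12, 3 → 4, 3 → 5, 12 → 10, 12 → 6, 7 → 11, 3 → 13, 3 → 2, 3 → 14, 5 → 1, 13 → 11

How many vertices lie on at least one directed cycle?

A vertex is on a directed cycle iff it belongs to a strongly connected component of size ≥ 2 (or has a self-loop).
The vertices on cycles are {1, 3, 4, 5, 6, 7, 8, 9, 11, 12, 13} — 11 in total.

11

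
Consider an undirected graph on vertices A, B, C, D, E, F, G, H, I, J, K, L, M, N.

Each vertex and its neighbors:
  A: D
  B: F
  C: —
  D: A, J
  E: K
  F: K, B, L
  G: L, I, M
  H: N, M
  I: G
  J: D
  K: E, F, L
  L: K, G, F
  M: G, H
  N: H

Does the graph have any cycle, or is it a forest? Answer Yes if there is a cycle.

Yes

DFS, tracking each vertex's parent; an edge to a visited non-parent vertex closes a cycle.
Start from J:
visit J (parent –)
  visit D (parent J)
    visit A (parent D)
      A–D: parent, skip
    D–J: parent, skip
visit B (parent –)
  visit F (parent B)
    visit K (parent F)
      visit E (parent K)
        E–K: parent, skip
      K–F: parent, skip
      visit L (parent K)
        L–K: parent, skip
        visit G (parent L)
          G–L: parent, skip
          visit I (parent G)
            I–G: parent, skip
          visit M (parent G)
            M–G: parent, skip
            visit H (parent M)
              visit N (parent H)
                N–H: parent, skip
              H–M: parent, skip
        L–F: F visited and ≠ parent → cycle
Cycle: F – K – L – F.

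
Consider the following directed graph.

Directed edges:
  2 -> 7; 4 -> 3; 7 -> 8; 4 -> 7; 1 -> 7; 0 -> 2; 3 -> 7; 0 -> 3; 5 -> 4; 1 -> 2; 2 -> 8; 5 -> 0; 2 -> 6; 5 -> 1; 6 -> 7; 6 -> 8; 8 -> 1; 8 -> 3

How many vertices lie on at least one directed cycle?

6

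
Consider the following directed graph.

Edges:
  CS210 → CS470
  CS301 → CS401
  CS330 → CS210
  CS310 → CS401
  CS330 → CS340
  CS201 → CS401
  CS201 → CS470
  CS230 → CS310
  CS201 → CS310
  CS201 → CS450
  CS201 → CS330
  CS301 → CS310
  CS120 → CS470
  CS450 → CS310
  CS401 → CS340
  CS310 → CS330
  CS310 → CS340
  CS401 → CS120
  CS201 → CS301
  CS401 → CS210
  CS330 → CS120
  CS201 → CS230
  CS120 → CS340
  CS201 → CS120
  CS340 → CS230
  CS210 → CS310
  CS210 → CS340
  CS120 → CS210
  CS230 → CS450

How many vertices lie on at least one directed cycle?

8

A vertex is on a directed cycle iff it belongs to a strongly connected component of size ≥ 2 (or has a self-loop).
The vertices on cycles are {CS120, CS210, CS230, CS310, CS330, CS340, CS401, CS450} — 8 in total.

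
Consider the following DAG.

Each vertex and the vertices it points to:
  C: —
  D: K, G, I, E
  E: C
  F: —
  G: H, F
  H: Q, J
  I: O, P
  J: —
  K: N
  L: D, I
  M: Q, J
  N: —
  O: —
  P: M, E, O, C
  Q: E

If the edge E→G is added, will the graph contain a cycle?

Adding E→G creates a cycle iff G can already reach E.
Path from G: G → H → Q → E.
So G → … → E → G is a cycle.

Yes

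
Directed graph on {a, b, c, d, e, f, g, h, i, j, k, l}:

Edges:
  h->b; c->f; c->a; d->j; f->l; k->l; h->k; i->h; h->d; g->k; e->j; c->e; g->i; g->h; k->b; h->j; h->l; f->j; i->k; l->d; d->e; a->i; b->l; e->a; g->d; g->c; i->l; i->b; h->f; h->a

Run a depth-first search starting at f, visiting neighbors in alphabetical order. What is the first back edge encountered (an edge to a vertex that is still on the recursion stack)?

b->l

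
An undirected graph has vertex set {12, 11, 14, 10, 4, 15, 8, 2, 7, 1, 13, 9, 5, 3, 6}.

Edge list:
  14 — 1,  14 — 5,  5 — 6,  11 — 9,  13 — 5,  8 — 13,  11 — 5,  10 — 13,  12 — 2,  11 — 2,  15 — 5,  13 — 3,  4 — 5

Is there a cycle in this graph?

No

DFS, tracking each vertex's parent; an edge to a visited non-parent vertex closes a cycle.
Start from 15:
visit 15 (parent –)
  visit 5 (parent 15)
    visit 13 (parent 5)
      visit 3 (parent 13)
        3–13: parent, skip
      visit 8 (parent 13)
        8–13: parent, skip
      13–5: parent, skip
      visit 10 (parent 13)
        10–13: parent, skip
    visit 6 (parent 5)
      6–5: parent, skip
    visit 11 (parent 5)
      11–5: parent, skip
      visit 9 (parent 11)
        9–11: parent, skip
      visit 2 (parent 11)
        2–11: parent, skip
        visit 12 (parent 2)
          12–2: parent, skip
    visit 4 (parent 5)
      4–5: parent, skip
    visit 14 (parent 5)
      visit 1 (parent 14)
        1–14: parent, skip
      14–5: parent, skip
    5–15: parent, skip
visit 7 (parent –)
No non-parent visited neighbor found — the graph is a forest.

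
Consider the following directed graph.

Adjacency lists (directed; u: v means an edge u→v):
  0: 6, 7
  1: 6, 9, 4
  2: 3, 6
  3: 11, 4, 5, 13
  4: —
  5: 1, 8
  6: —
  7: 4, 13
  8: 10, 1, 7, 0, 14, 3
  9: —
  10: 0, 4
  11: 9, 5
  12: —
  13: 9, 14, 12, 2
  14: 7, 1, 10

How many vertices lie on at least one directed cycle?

10

A vertex is on a directed cycle iff it belongs to a strongly connected component of size ≥ 2 (or has a self-loop).
The vertices on cycles are {0, 2, 3, 5, 7, 8, 10, 11, 13, 14} — 10 in total.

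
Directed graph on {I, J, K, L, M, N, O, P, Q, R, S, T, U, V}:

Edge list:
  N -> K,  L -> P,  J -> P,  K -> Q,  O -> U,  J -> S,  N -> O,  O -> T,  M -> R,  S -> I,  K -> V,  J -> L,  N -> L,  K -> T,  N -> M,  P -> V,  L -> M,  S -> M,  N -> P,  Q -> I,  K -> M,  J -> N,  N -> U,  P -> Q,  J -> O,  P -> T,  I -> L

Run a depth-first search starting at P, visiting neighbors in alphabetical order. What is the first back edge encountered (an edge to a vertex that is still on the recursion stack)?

DFS from P (visiting neighbors in alphabetical order); mark gray on enter, black on exit:
P gray
  Q gray
    I gray
      L gray
        M gray
          R gray
          R black
        M black
        L→P: P is gray → back edge
First back edge: L → P.

L→P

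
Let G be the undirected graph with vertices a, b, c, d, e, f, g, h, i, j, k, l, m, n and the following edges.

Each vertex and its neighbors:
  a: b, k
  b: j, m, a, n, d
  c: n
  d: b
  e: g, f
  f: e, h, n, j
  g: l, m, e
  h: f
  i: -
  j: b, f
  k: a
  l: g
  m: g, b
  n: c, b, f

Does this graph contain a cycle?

DFS, tracking each vertex's parent; an edge to a visited non-parent vertex closes a cycle.
Start from k:
visit k (parent –)
  visit a (parent k)
    visit b (parent a)
      visit j (parent b)
        j–b: parent, skip
        visit f (parent j)
          visit e (parent f)
            visit g (parent e)
              visit l (parent g)
                l–g: parent, skip
              visit m (parent g)
                m–g: parent, skip
                m–b: b visited and ≠ parent → cycle
Cycle: b – j – f – e – g – m – b.

Yes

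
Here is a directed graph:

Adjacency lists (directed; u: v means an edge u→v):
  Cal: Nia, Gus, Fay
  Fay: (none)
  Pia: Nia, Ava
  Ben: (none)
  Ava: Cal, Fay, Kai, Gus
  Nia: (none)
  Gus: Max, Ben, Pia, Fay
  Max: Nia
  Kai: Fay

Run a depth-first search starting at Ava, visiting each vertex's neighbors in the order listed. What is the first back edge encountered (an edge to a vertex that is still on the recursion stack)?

Pia→Ava

DFS from Ava (visiting each vertex's neighbors in the order listed); mark gray on enter, black on exit:
Ava gray
  Cal gray
    Nia gray
    Nia black
    Gus gray
      Max gray
        Max→Nia: Nia black — skip
      Max black
      Ben gray
      Ben black
      Pia gray
        Pia→Nia: Nia black — skip
        Pia→Ava: Ava is gray → back edge
First back edge: Pia → Ava.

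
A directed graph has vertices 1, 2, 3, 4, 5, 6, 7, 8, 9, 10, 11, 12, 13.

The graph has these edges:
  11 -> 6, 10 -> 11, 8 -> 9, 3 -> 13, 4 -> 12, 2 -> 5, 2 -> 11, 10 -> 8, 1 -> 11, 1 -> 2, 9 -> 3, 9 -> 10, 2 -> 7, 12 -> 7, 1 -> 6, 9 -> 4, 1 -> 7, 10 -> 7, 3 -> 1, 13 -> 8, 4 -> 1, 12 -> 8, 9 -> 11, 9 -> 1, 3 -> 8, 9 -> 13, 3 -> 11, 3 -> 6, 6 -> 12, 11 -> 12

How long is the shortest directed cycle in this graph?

3

For each vertex v, BFS finds the shortest path from v back to v.
The shortest such closed walk is 9 → 13 → 8 → 9, length 3.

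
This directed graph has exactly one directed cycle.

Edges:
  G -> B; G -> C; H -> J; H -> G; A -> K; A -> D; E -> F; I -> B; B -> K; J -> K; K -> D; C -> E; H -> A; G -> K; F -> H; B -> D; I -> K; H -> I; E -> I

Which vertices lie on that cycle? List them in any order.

DFS with gray/black marking from C:
C gray
  E gray
    F gray
      H gray
        G gray
          G→C: C is gray → back edge
Back edge closes the cycle C → E → F → H → G → C; its vertices are {C, E, F, G, H}.

C, E, F, G, H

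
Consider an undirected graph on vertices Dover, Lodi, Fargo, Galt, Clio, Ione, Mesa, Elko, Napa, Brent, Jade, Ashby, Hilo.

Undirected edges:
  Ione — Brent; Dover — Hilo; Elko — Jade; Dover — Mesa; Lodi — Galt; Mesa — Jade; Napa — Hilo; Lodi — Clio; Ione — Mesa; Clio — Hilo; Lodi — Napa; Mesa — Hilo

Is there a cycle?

DFS, tracking each vertex's parent; an edge to a visited non-parent vertex closes a cycle.
Start from Mesa:
visit Mesa (parent –)
  visit Hilo (parent Mesa)
    Hilo–Mesa: parent, skip
    visit Napa (parent Hilo)
      Napa–Hilo: parent, skip
      visit Lodi (parent Napa)
        visit Galt (parent Lodi)
          Galt–Lodi: parent, skip
        Lodi–Napa: parent, skip
        visit Clio (parent Lodi)
          Clio–Hilo: Hilo visited and ≠ parent → cycle
Cycle: Hilo – Napa – Lodi – Clio – Hilo.

Yes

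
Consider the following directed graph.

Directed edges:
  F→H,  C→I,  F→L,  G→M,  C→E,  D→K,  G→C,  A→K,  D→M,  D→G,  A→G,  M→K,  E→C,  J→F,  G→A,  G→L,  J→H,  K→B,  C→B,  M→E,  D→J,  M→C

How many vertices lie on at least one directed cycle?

4

A vertex is on a directed cycle iff it belongs to a strongly connected component of size ≥ 2 (or has a self-loop).
The vertices on cycles are {A, C, E, G} — 4 in total.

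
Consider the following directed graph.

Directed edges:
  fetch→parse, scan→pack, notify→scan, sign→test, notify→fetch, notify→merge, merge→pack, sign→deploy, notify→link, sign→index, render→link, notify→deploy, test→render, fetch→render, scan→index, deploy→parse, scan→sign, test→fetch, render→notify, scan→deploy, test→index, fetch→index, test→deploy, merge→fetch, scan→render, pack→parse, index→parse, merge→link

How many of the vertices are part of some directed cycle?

A vertex is on a directed cycle iff it belongs to a strongly connected component of size ≥ 2 (or has a self-loop).
The vertices on cycles are {scan, sign, test, fetch, merge, notify, render} — 7 in total.

7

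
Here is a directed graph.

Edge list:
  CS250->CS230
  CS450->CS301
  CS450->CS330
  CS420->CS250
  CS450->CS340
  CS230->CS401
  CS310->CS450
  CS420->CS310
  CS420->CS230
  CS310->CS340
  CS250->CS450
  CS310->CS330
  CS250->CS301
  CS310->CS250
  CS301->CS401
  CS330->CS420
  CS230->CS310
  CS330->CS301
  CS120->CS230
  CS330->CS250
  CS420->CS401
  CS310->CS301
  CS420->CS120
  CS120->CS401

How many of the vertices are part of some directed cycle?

7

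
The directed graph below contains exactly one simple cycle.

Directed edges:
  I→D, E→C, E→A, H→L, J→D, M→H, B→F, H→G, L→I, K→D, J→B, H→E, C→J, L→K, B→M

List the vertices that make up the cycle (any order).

DFS with gray/black marking from B:
B gray
  M gray
    H gray
      E gray
        C gray
          J gray
            J→B: B is gray → back edge
Back edge closes the cycle B → M → H → E → C → J → B; its vertices are {B, C, E, H, J, M}.

B, C, E, H, J, M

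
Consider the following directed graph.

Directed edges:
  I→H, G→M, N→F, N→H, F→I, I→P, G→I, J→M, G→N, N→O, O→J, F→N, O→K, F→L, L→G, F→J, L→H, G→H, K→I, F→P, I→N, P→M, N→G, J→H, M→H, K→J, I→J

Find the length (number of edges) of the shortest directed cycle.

2

For each vertex v, BFS finds the shortest path from v back to v.
The shortest such closed walk is F → N → F, length 2.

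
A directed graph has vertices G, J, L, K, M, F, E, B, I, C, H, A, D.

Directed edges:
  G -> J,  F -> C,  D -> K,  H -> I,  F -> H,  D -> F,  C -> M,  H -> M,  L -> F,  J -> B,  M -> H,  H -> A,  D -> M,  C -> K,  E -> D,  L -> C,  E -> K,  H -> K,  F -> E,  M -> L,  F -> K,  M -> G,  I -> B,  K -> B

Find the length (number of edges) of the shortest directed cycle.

For each vertex v, BFS finds the shortest path from v back to v.
The shortest such closed walk is M → H → M, length 2.

2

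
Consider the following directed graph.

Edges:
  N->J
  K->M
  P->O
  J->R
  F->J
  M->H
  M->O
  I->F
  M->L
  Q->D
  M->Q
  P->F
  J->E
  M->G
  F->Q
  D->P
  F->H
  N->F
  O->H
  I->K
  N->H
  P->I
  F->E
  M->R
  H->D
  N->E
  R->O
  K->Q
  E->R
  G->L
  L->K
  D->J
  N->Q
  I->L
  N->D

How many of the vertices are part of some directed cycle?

A vertex is on a directed cycle iff it belongs to a strongly connected component of size ≥ 2 (or has a self-loop).
The vertices on cycles are {D, E, F, G, H, I, J, K, L, M, O, P, Q, R} — 14 in total.

14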